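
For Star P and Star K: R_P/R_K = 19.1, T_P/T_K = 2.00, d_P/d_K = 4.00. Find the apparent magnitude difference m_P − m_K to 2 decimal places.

L_P/L_K = (19.1)²(2.00)⁴ = 5837.
F_P/F_K = (L_P/L_K)/(d_P/d_K)² = 5837/16.00 = 364.8.
m_P − m_K = −2.5 log₁₀(364.8) = -6.41.

-6.41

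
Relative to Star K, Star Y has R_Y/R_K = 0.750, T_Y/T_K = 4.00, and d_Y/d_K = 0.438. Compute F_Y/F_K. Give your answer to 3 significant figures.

751

L_Y/L_K = (R_Y/R_K)²(T_Y/T_K)⁴ = (0.750)² × (4.00)⁴ = 144.0.
F_Y/F_K = (L_Y/L_K)/(d_Y/d_K)² = 144.0 / (0.438)² = 750.6.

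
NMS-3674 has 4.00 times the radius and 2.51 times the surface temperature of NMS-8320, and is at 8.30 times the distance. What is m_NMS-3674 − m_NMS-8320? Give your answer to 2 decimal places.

L_NMS-3674/L_NMS-8320 = (4.00)²(2.51)⁴ = 635.1.
F_NMS-3674/F_NMS-8320 = (L_NMS-3674/L_NMS-8320)/(d_NMS-3674/d_NMS-8320)² = 635.1/68.89 = 9.218.
m_NMS-3674 − m_NMS-8320 = −2.5 log₁₀(9.218) = -2.41.

-2.41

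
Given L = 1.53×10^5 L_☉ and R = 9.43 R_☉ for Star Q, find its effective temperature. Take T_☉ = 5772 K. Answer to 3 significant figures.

T/T_☉ = (L/L_☉)^(1/4) / (R/R_☉)^(1/2)
T = 5772 × (1.53×10^5)^(1/4) / √(9.43) = 5772 × 19.78 / 3.071 = 3.717×10^4 K.

3.72×10^4 K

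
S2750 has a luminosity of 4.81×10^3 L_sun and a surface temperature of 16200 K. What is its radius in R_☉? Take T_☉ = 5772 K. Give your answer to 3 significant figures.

8.80 R_☉

R/R_☉ = √(L/L_☉) / (T/T_☉)² = √(4.81×10^3) / (2.807)²
       = 69.35 / 7.877 = 8.804.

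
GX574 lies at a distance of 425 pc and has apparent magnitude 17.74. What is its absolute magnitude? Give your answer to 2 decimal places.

9.60

M = m − 5 log₁₀(d/10 pc) = 17.74 − 5 log₁₀(425/10)
  = 17.74 − 5 × 1.628 = 17.74 − 8.14 = 9.60.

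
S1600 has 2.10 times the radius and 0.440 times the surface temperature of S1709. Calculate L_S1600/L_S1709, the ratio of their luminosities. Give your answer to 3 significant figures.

From the Stefan–Boltzmann law, L ∝ R²T⁴, so
L_S1600/L_S1709 = (R_S1600/R_S1709)² (T_S1600/T_S1709)⁴ = (2.10)² × (0.440)⁴ = 4.410 × 0.03748 = 0.1653.

0.165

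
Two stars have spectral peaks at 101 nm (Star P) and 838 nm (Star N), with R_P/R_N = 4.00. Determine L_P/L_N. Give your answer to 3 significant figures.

7.58×10^4

Wien's law gives T ∝ 1/λ_max, so T_P/T_N = λ_N/λ_P = 838/101 = 8.297.
Then L ∝ R²T⁴ gives L_P/L_N = (4.00)² × (8.297)⁴ = 16.00 × 4739 = 7.582×10^4.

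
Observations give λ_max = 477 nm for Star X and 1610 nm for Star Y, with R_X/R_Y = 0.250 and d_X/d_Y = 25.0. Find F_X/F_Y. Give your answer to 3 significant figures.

Wien's law: T_X/T_Y = λ_Y/λ_X = 1610/477 = 3.375.
L_X/L_Y = (R_X/R_Y)²(T_X/T_Y)⁴ = (0.250)²(3.375)⁴ = 8.112.
F_X/F_Y = (L_X/L_Y)/(d_X/d_Y)² = 8.112/(25.0)² = 0.01298.

0.0130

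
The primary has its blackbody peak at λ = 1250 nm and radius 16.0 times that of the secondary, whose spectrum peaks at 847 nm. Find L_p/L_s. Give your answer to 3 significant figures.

54.0

Wien's law gives T ∝ 1/λ_max, so T_p/T_s = λ_s/λ_p = 847/1250 = 0.6776.
Then L ∝ R²T⁴ gives L_p/L_s = (16.0)² × (0.6776)⁴ = 256.0 × 0.2108 = 53.97.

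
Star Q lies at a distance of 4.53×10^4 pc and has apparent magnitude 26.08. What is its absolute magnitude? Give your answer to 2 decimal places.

7.80

M = m − 5 log₁₀(d/10 pc) = 26.08 − 5 log₁₀(4.53×10^4/10)
  = 26.08 − 5 × 3.656 = 26.08 − 18.28 = 7.80.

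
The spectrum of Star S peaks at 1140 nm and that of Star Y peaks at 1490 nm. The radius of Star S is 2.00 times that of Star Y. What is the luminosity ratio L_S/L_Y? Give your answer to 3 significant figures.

11.7

Wien's law gives T ∝ 1/λ_max, so T_S/T_Y = λ_Y/λ_S = 1490/1140 = 1.307.
Then L ∝ R²T⁴ gives L_S/L_Y = (2.00)² × (1.307)⁴ = 4.000 × 2.918 = 11.67.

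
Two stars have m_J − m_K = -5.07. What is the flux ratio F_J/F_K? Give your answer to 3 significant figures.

F_J/F_K = 10^(−(m_J − m_K)/2.5) = 10^(5.07/2.5) = 10^2.028 = 106.7.

107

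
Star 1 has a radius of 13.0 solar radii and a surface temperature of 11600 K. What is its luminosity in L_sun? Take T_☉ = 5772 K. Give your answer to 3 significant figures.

L/L_☉ = (R/R_☉)² (T/T_☉)⁴ = (13.0)² × (11600/5772)⁴
       = 169.0 × (2.010)⁴ = 169.0 × 16.31 = 2757.

2.76×10^3 L_sun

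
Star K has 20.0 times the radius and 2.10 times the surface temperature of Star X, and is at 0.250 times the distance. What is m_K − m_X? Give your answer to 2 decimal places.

-12.74

L_K/L_X = (20.0)²(2.10)⁴ = 7779.
F_K/F_X = (L_K/L_X)/(d_K/d_X)² = 7779/0.06250 = 1.245×10^5.
m_K − m_X = −2.5 log₁₀(1.245×10^5) = -12.74.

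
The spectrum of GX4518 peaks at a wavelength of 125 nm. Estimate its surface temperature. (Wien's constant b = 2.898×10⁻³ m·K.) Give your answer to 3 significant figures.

T = b/λ_max = 2.898×10⁻³ / (125×10⁻⁹) = 2.318×10^4 K.

2.32×10^4 K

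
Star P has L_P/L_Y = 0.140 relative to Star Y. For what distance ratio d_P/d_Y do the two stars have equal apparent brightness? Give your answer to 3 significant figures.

0.374

Equal flux requires L_P/d_P² = L_Y/d_Y², so d_P/d_Y = √(L_P/L_Y)
= √(0.140) = 0.3742.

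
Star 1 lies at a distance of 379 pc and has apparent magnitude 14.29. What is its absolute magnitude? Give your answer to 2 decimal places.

M = m − 5 log₁₀(d/10 pc) = 14.29 − 5 log₁₀(379/10)
  = 14.29 − 5 × 1.579 = 14.29 − 7.89 = 6.40.

6.40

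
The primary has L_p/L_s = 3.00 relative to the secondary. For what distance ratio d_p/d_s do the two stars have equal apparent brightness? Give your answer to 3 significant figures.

Equal flux requires L_p/d_p² = L_s/d_s², so d_p/d_s = √(L_p/L_s)
= √(3.00) = 1.732.

1.73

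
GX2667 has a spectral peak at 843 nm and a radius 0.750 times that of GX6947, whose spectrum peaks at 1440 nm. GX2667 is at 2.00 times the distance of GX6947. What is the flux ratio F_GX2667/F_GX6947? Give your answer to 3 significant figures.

1.20

Wien's law: T_GX2667/T_GX6947 = λ_GX6947/λ_GX2667 = 1440/843 = 1.708.
L_GX2667/L_GX6947 = (R_GX2667/R_GX6947)²(T_GX2667/T_GX6947)⁴ = (0.750)²(1.708)⁴ = 4.789.
F_GX2667/F_GX6947 = (L_GX2667/L_GX6947)/(d_GX2667/d_GX6947)² = 4.789/(2.00)² = 1.197.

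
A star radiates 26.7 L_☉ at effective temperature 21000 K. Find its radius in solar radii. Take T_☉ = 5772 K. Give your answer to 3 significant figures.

R/R_☉ = √(L/L_☉) / (T/T_☉)² = √(26.7) / (3.638)²
       = 5.167 / 13.24 = 0.3904.

0.390 solar radii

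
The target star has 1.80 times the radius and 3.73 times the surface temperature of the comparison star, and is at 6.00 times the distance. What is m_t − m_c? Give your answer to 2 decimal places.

-3.10

L_t/L_c = (1.80)²(3.73)⁴ = 627.2.
F_t/F_c = (L_t/L_c)/(d_t/d_c)² = 627.2/36.00 = 17.42.
m_t − m_c = −2.5 log₁₀(17.42) = -3.10.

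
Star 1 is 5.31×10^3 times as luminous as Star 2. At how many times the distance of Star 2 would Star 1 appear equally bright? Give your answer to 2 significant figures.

73

Equal flux requires L_1/d_1² = L_2/d_2², so d_1/d_2 = √(L_1/L_2)
= √(5.31×10^3) = 72.87.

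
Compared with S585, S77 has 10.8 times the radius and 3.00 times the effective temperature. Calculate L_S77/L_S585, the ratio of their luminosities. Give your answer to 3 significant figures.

9.45×10^3

From the Stefan–Boltzmann law, L ∝ R²T⁴, so
L_S77/L_S585 = (R_S77/R_S585)² (T_S77/T_S585)⁴ = (10.8)² × (3.00)⁴ = 116.6 × 81.00 = 9448.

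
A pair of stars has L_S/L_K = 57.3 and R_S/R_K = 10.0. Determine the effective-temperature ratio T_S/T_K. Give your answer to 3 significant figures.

L ∝ R²T⁴ gives T ∝ (L/R²)^(1/4), so
T_S/T_K = (57.3 / 10.0²)^(1/4) = (0.5730)^(1/4) = 0.8700.

0.870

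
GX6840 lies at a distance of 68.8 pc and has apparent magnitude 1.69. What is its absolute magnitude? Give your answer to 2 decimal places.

M = m − 5 log₁₀(d/10 pc) = 1.69 − 5 log₁₀(68.8/10)
  = 1.69 − 5 × 0.838 = 1.69 − 4.19 = -2.50.

-2.50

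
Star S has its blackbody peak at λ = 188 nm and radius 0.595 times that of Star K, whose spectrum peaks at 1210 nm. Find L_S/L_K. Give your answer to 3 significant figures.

Wien's law gives T ∝ 1/λ_max, so T_S/T_K = λ_K/λ_S = 1210/188 = 6.436.
Then L ∝ R²T⁴ gives L_S/L_K = (0.595)² × (6.436)⁴ = 0.3540 × 1716 = 607.5.

607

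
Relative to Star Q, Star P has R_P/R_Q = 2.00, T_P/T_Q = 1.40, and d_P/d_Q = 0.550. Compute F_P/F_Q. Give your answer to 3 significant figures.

L_P/L_Q = (R_P/R_Q)²(T_P/T_Q)⁴ = (2.00)² × (1.40)⁴ = 15.37.
F_P/F_Q = (L_P/L_Q)/(d_P/d_Q)² = 15.37 / (0.550)² = 50.80.

50.8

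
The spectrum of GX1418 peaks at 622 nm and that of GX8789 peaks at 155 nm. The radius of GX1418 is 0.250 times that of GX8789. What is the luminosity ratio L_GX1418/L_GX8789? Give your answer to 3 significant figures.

Wien's law gives T ∝ 1/λ_max, so T_GX1418/T_GX8789 = λ_GX8789/λ_GX1418 = 155/622 = 0.2492.
Then L ∝ R²T⁴ gives L_GX1418/L_GX8789 = (0.250)² × (0.2492)⁴ = 0.06250 × 0.003856 = 2.410×10^-4.

2.41×10^-4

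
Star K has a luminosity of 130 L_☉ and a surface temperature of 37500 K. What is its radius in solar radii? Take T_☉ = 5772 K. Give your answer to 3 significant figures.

R/R_☉ = √(L/L_☉) / (T/T_☉)² = √(130) / (6.497)²
       = 11.40 / 42.21 = 0.2701.

0.270 solar radii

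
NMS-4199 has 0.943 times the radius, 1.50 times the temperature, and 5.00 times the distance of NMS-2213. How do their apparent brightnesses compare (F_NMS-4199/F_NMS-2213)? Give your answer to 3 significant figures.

0.180

L_NMS-4199/L_NMS-2213 = (R_NMS-4199/R_NMS-2213)²(T_NMS-4199/T_NMS-2213)⁴ = (0.943)² × (1.50)⁴ = 4.502.
F_NMS-4199/F_NMS-2213 = (L_NMS-4199/L_NMS-2213)/(d_NMS-4199/d_NMS-2213)² = 4.502 / (5.00)² = 0.1801.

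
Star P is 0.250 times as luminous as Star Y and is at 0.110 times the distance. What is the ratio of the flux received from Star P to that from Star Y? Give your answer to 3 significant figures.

F = L/(4πd²), so F_P/F_Y = (L_P/L_Y) / (d_P/d_Y)²
= 0.250 / (0.110)² = 0.250 / 0.01210 = 20.66.

20.7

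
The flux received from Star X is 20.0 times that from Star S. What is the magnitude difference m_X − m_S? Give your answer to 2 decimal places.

-3.25

m_X − m_S = −2.5 log₁₀(F_X/F_S) = −2.5 log₁₀(20.0) = −2.5 × (1.301) = -3.253.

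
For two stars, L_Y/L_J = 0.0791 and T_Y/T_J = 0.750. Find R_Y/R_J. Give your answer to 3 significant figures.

0.500

L ∝ R²T⁴ gives R ∝ √L / T², so
R_Y/R_J = √(0.0791) / (0.750)² = 0.2812 / 0.5625 = 0.5000.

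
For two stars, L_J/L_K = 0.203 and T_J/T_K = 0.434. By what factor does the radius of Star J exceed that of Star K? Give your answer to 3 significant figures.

L ∝ R²T⁴ gives R ∝ √L / T², so
R_J/R_K = √(0.203) / (0.434)² = 0.4506 / 0.1884 = 2.392.

2.39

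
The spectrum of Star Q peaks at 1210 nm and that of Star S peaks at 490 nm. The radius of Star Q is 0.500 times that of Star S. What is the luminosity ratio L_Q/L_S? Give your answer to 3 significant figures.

0.00672

Wien's law gives T ∝ 1/λ_max, so T_Q/T_S = λ_S/λ_Q = 490/1210 = 0.4050.
Then L ∝ R²T⁴ gives L_Q/L_S = (0.500)² × (0.4050)⁴ = 0.2500 × 0.02689 = 0.006723.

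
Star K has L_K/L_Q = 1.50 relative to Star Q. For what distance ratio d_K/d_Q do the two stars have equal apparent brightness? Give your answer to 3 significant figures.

Equal flux requires L_K/d_K² = L_Q/d_Q², so d_K/d_Q = √(L_K/L_Q)
= √(1.50) = 1.225.

1.22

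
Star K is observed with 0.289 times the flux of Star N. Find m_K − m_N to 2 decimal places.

1.35

m_K − m_N = −2.5 log₁₀(F_K/F_N) = −2.5 log₁₀(0.289) = −2.5 × (-0.539) = 1.348.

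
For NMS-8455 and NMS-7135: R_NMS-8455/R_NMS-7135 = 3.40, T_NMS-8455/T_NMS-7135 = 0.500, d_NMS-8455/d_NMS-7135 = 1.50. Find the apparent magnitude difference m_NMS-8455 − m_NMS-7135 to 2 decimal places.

L_NMS-8455/L_NMS-7135 = (3.40)²(0.500)⁴ = 0.7225.
F_NMS-8455/F_NMS-7135 = (L_NMS-8455/L_NMS-7135)/(d_NMS-8455/d_NMS-7135)² = 0.7225/2.250 = 0.3211.
m_NMS-8455 − m_NMS-7135 = −2.5 log₁₀(0.3211) = 1.23.

1.23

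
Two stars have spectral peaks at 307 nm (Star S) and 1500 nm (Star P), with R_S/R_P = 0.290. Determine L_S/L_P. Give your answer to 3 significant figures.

Wien's law gives T ∝ 1/λ_max, so T_S/T_P = λ_P/λ_S = 1500/307 = 4.886.
Then L ∝ R²T⁴ gives L_S/L_P = (0.290)² × (4.886)⁴ = 0.08410 × 569.9 = 47.93.

47.9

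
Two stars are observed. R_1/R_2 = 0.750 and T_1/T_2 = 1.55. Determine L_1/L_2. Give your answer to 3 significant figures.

From the Stefan–Boltzmann law, L ∝ R²T⁴, so
L_1/L_2 = (R_1/R_2)² (T_1/T_2)⁴ = (0.750)² × (1.55)⁴ = 0.5625 × 5.772 = 3.247.

3.25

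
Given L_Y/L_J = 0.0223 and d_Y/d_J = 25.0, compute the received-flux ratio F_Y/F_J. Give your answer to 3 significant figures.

F = L/(4πd²), so F_Y/F_J = (L_Y/L_J) / (d_Y/d_J)²
= 0.0223 / (25.0)² = 0.0223 / 625.0 = 3.568×10^-5.

3.57×10^-5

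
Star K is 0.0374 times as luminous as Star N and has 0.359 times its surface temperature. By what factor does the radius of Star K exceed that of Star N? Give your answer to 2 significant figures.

1.5

L ∝ R²T⁴ gives R ∝ √L / T², so
R_K/R_N = √(0.0374) / (0.359)² = 0.1934 / 0.1289 = 1.501.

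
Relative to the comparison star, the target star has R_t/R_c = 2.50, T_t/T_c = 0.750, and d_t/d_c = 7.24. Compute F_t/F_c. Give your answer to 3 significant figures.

L_t/L_c = (R_t/R_c)²(T_t/T_c)⁴ = (2.50)² × (0.750)⁴ = 1.978.
F_t/F_c = (L_t/L_c)/(d_t/d_c)² = 1.978 / (7.24)² = 0.03773.

0.0377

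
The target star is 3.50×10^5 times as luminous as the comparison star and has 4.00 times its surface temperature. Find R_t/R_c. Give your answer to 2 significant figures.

37

L ∝ R²T⁴ gives R ∝ √L / T², so
R_t/R_c = √(3.50×10^5) / (4.00)² = 591.6 / 16.00 = 36.98.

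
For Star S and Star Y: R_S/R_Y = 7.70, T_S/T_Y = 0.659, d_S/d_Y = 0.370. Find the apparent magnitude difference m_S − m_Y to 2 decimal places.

L_S/L_Y = (7.70)²(0.659)⁴ = 11.18.
F_S/F_Y = (L_S/L_Y)/(d_S/d_Y)² = 11.18/0.1369 = 81.68.
m_S − m_Y = −2.5 log₁₀(81.68) = -4.78.

-4.78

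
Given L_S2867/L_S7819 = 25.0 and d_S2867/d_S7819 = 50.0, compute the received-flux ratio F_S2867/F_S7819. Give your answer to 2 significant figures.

F = L/(4πd²), so F_S2867/F_S7819 = (L_S2867/L_S7819) / (d_S2867/d_S7819)²
= 25.0 / (50.0)² = 25.0 / 2500 = 0.01000.

0.010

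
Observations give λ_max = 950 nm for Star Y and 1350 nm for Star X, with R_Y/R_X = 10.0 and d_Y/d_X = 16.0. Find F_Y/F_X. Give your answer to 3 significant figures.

Wien's law: T_Y/T_X = λ_X/λ_Y = 1350/950 = 1.421.
L_Y/L_X = (R_Y/R_X)²(T_Y/T_X)⁴ = (10.0)²(1.421)⁴ = 407.8.
F_Y/F_X = (L_Y/L_X)/(d_Y/d_X)² = 407.8/(16.0)² = 1.593.

1.59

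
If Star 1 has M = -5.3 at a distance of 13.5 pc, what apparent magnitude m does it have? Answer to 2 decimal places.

-4.65

m = M + 5 log₁₀(d/10 pc) = -5.3 + 5 log₁₀(13.5/10)
  = -5.3 + 5 × 0.130 = -5.3 + 0.65 = -4.65.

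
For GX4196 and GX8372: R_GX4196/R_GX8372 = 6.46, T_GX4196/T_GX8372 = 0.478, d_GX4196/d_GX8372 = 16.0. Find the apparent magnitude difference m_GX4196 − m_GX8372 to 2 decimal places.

5.18

L_GX4196/L_GX8372 = (6.46)²(0.478)⁴ = 2.179.
F_GX4196/F_GX8372 = (L_GX4196/L_GX8372)/(d_GX4196/d_GX8372)² = 2.179/256.0 = 0.008510.
m_GX4196 − m_GX8372 = −2.5 log₁₀(0.008510) = 5.18.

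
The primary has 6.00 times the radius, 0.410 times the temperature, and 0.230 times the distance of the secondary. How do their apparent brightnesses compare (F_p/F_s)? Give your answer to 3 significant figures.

L_p/L_s = (R_p/R_s)²(T_p/T_s)⁴ = (6.00)² × (0.410)⁴ = 1.017.
F_p/F_s = (L_p/L_s)/(d_p/d_s)² = 1.017 / (0.230)² = 19.23.

19.2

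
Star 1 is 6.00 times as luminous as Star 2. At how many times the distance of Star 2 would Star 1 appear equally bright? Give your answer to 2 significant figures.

2.4

Equal flux requires L_1/d_1² = L_2/d_2², so d_1/d_2 = √(L_1/L_2)
= √(6.00) = 2.449.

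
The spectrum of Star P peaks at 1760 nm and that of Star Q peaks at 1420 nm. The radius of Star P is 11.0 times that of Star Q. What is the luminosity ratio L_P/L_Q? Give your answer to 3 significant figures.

Wien's law gives T ∝ 1/λ_max, so T_P/T_Q = λ_Q/λ_P = 1420/1760 = 0.8068.
Then L ∝ R²T⁴ gives L_P/L_Q = (11.0)² × (0.8068)⁴ = 121.0 × 0.4237 = 51.27.

51.3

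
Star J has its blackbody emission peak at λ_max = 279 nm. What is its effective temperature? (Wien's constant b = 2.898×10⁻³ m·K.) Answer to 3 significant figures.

1.04×10^4 K

T = b/λ_max = 2.898×10⁻³ / (279×10⁻⁹) = 1.039×10^4 K.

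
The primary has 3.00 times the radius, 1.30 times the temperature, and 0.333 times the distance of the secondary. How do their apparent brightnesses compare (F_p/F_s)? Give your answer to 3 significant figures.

232

L_p/L_s = (R_p/R_s)²(T_p/T_s)⁴ = (3.00)² × (1.30)⁴ = 25.70.
F_p/F_s = (L_p/L_s)/(d_p/d_s)² = 25.70 / (0.333)² = 231.8.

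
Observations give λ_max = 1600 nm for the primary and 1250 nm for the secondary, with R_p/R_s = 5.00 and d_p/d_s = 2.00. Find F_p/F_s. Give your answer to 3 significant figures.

2.33

Wien's law: T_p/T_s = λ_s/λ_p = 1250/1600 = 0.7812.
L_p/L_s = (R_p/R_s)²(T_p/T_s)⁴ = (5.00)²(0.7812)⁴ = 9.313.
F_p/F_s = (L_p/L_s)/(d_p/d_s)² = 9.313/(2.00)² = 2.328.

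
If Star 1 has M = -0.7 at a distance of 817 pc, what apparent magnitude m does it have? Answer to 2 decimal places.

8.86

m = M + 5 log₁₀(d/10 pc) = -0.7 + 5 log₁₀(817/10)
  = -0.7 + 5 × 1.912 = -0.7 + 9.56 = 8.86.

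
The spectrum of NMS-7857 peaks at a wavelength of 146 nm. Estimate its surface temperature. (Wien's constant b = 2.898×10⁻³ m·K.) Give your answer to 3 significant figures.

T = b/λ_max = 2.898×10⁻³ / (146×10⁻⁹) = 1.985×10^4 K.

1.98×10^4 K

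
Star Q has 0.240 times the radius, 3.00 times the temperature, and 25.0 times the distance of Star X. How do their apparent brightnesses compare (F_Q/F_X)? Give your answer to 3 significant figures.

L_Q/L_X = (R_Q/R_X)²(T_Q/T_X)⁴ = (0.240)² × (3.00)⁴ = 4.666.
F_Q/F_X = (L_Q/L_X)/(d_Q/d_X)² = 4.666 / (25.0)² = 0.007465.

0.00746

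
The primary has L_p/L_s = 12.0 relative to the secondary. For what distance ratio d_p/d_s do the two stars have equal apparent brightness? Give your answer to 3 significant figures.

3.46

Equal flux requires L_p/d_p² = L_s/d_s², so d_p/d_s = √(L_p/L_s)
= √(12.0) = 3.464.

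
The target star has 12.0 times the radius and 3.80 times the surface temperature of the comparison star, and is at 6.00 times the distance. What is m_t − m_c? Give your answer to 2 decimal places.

L_t/L_c = (12.0)²(3.80)⁴ = 3.003×10^4.
F_t/F_c = (L_t/L_c)/(d_t/d_c)² = 3.003×10^4/36.00 = 834.1.
m_t − m_c = −2.5 log₁₀(834.1) = -7.30.

-7.30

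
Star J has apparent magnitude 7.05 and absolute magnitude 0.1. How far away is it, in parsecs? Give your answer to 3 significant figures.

245 pc

m − M = 5 log₁₀(d/10 pc)
7.05 − (0.1) = 6.95 = 5 log₁₀(d/10)
d = 10 × 10^(6.95/5) = 10 × 10^1.390 = 245.5 pc.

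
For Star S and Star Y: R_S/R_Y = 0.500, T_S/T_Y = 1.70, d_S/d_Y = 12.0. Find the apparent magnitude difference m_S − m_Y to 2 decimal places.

4.60

L_S/L_Y = (0.500)²(1.70)⁴ = 2.088.
F_S/F_Y = (L_S/L_Y)/(d_S/d_Y)² = 2.088/144.0 = 0.01450.
m_S − m_Y = −2.5 log₁₀(0.01450) = 4.60.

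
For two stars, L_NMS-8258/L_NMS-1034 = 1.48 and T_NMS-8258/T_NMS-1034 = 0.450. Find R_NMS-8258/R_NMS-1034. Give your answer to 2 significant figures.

L ∝ R²T⁴ gives R ∝ √L / T², so
R_NMS-8258/R_NMS-1034 = √(1.48) / (0.450)² = 1.217 / 0.2025 = 6.008.

6.0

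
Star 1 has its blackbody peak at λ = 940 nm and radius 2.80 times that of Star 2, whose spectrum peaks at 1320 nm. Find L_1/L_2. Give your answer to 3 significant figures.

Wien's law gives T ∝ 1/λ_max, so T_1/T_2 = λ_2/λ_1 = 1320/940 = 1.404.
Then L ∝ R²T⁴ gives L_1/L_2 = (2.80)² × (1.404)⁴ = 7.840 × 3.889 = 30.49.

30.5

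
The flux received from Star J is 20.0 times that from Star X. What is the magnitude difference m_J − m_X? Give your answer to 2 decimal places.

m_J − m_X = −2.5 log₁₀(F_J/F_X) = −2.5 log₁₀(20.0) = −2.5 × (1.301) = -3.253.

-3.25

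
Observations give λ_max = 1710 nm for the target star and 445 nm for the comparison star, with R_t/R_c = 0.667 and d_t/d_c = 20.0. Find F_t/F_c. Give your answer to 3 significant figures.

5.10×10^-6

Wien's law: T_t/T_c = λ_c/λ_t = 445/1710 = 0.2602.
L_t/L_c = (R_t/R_c)²(T_t/T_c)⁴ = (0.667)²(0.2602)⁴ = 0.002040.
F_t/F_c = (L_t/L_c)/(d_t/d_c)² = 0.002040/(20.0)² = 5.101×10^-6.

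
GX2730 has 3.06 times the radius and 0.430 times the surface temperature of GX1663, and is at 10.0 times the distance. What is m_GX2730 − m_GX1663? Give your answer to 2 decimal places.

L_GX2730/L_GX1663 = (3.06)²(0.430)⁴ = 0.3201.
F_GX2730/F_GX1663 = (L_GX2730/L_GX1663)/(d_GX2730/d_GX1663)² = 0.3201/100.0 = 0.003201.
m_GX2730 − m_GX1663 = −2.5 log₁₀(0.003201) = 6.24.

6.24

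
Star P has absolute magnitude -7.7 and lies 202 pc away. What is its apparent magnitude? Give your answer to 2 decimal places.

-1.17

m = M + 5 log₁₀(d/10 pc) = -7.7 + 5 log₁₀(202/10)
  = -7.7 + 5 × 1.305 = -7.7 + 6.53 = -1.17.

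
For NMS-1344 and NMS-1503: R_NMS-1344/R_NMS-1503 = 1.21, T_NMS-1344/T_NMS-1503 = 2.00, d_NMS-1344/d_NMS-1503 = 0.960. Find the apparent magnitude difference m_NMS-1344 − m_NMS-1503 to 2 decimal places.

L_NMS-1344/L_NMS-1503 = (1.21)²(2.00)⁴ = 23.43.
F_NMS-1344/F_NMS-1503 = (L_NMS-1344/L_NMS-1503)/(d_NMS-1344/d_NMS-1503)² = 23.43/0.9216 = 25.42.
m_NMS-1344 − m_NMS-1503 = −2.5 log₁₀(25.42) = -3.51.

-3.51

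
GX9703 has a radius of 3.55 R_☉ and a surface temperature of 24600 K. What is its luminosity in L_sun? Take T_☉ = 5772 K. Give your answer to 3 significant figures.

L/L_☉ = (R/R_☉)² (T/T_☉)⁴ = (3.55)² × (24600/5772)⁴
       = 12.60 × (4.262)⁴ = 12.60 × 329.9 = 4158.

4.16×10^3 L_sun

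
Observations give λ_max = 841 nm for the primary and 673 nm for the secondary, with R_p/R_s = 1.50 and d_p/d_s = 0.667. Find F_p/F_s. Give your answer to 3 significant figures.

Wien's law: T_p/T_s = λ_s/λ_p = 673/841 = 0.8002.
L_p/L_s = (R_p/R_s)²(T_p/T_s)⁴ = (1.50)²(0.8002)⁴ = 0.9227.
F_p/F_s = (L_p/L_s)/(d_p/d_s)² = 0.9227/(0.667)² = 2.074.

2.07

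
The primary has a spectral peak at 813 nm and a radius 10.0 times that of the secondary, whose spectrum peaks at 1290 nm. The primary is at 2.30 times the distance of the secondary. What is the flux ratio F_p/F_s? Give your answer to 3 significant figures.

120

Wien's law: T_p/T_s = λ_s/λ_p = 1290/813 = 1.587.
L_p/L_s = (R_p/R_s)²(T_p/T_s)⁴ = (10.0)²(1.587)⁴ = 633.9.
F_p/F_s = (L_p/L_s)/(d_p/d_s)² = 633.9/(2.30)² = 119.8.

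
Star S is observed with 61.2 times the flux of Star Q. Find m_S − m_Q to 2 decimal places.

-4.47

m_S − m_Q = −2.5 log₁₀(F_S/F_Q) = −2.5 log₁₀(61.2) = −2.5 × (1.787) = -4.467.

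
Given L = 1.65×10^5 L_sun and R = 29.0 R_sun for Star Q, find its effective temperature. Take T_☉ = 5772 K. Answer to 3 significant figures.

T/T_☉ = (L/L_☉)^(1/4) / (R/R_☉)^(1/2)
T = 5772 × (1.65×10^5)^(1/4) / √(29.0) = 5772 × 20.15 / 5.385 = 2.160×10^4 K.

2.16×10^4 K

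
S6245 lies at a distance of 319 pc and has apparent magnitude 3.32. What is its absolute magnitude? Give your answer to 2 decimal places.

-4.20

M = m − 5 log₁₀(d/10 pc) = 3.32 − 5 log₁₀(319/10)
  = 3.32 − 5 × 1.504 = 3.32 − 7.52 = -4.20.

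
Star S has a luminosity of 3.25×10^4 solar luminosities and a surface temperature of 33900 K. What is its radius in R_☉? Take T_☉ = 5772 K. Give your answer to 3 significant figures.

R/R_☉ = √(L/L_☉) / (T/T_☉)² = √(3.25×10^4) / (5.873)²
       = 180.3 / 34.49 = 5.226.

5.23 R_☉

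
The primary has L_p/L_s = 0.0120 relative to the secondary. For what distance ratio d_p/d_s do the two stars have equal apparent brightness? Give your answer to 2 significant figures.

Equal flux requires L_p/d_p² = L_s/d_s², so d_p/d_s = √(L_p/L_s)
= √(0.0120) = 0.1095.

0.11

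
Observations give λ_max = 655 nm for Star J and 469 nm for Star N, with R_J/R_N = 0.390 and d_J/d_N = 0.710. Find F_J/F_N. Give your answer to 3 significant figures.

0.0793

Wien's law: T_J/T_N = λ_N/λ_J = 469/655 = 0.7160.
L_J/L_N = (R_J/R_N)²(T_J/T_N)⁴ = (0.390)²(0.7160)⁴ = 0.03998.
F_J/F_N = (L_J/L_N)/(d_J/d_N)² = 0.03998/(0.710)² = 0.07931.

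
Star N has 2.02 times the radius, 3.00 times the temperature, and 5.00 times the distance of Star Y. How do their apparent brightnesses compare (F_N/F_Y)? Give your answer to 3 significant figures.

13.2

L_N/L_Y = (R_N/R_Y)²(T_N/T_Y)⁴ = (2.02)² × (3.00)⁴ = 330.5.
F_N/F_Y = (L_N/L_Y)/(d_N/d_Y)² = 330.5 / (5.00)² = 13.22.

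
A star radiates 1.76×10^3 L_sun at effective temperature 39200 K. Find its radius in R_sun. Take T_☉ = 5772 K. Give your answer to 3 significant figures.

R/R_☉ = √(L/L_☉) / (T/T_☉)² = √(1.76×10^3) / (6.791)²
       = 41.95 / 46.12 = 0.9096.

0.910 R_sun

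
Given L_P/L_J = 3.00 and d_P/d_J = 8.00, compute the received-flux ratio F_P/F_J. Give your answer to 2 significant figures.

0.047

F = L/(4πd²), so F_P/F_J = (L_P/L_J) / (d_P/d_J)²
= 3.00 / (8.00)² = 3.00 / 64.00 = 0.04688.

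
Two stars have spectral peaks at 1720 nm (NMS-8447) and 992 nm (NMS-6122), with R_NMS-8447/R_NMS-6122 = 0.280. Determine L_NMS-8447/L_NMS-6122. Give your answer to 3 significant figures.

Wien's law gives T ∝ 1/λ_max, so T_NMS-8447/T_NMS-6122 = λ_NMS-6122/λ_NMS-8447 = 992/1720 = 0.5767.
Then L ∝ R²T⁴ gives L_NMS-8447/L_NMS-6122 = (0.280)² × (0.5767)⁴ = 0.07840 × 0.1106 = 0.008675.

0.00867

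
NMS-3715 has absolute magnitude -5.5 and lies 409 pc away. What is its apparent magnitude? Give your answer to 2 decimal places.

m = M + 5 log₁₀(d/10 pc) = -5.5 + 5 log₁₀(409/10)
  = -5.5 + 5 × 1.612 = -5.5 + 8.06 = 2.56.

2.56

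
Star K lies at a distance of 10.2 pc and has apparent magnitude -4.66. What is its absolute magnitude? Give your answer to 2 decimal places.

M = m − 5 log₁₀(d/10 pc) = -4.66 − 5 log₁₀(10.2/10)
  = -4.66 − 5 × 0.009 = -4.66 − 0.04 = -4.70.

-4.70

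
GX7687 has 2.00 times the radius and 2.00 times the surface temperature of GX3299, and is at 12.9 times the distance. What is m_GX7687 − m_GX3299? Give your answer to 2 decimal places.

L_GX7687/L_GX3299 = (2.00)²(2.00)⁴ = 64.00.
F_GX7687/F_GX3299 = (L_GX7687/L_GX3299)/(d_GX7687/d_GX3299)² = 64.00/166.4 = 0.3846.
m_GX7687 − m_GX3299 = −2.5 log₁₀(0.3846) = 1.04.

1.04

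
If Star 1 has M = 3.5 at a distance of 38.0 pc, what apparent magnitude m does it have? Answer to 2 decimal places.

m = M + 5 log₁₀(d/10 pc) = 3.5 + 5 log₁₀(38.0/10)
  = 3.5 + 5 × 0.580 = 3.5 + 2.90 = 6.40.

6.40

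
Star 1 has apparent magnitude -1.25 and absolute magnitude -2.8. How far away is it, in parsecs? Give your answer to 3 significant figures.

m − M = 5 log₁₀(d/10 pc)
-1.25 − (-2.8) = 1.55 = 5 log₁₀(d/10)
d = 10 × 10^(1.55/5) = 10 × 10^0.310 = 20.42 pc.

20.4 pc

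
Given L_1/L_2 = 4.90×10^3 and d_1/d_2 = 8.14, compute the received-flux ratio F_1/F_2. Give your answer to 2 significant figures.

74

F = L/(4πd²), so F_1/F_2 = (L_1/L_2) / (d_1/d_2)²
= 4.90×10^3 / (8.14)² = 4.90×10^3 / 66.26 = 73.95.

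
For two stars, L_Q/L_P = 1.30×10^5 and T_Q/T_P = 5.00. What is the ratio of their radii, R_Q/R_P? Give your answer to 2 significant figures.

14

L ∝ R²T⁴ gives R ∝ √L / T², so
R_Q/R_P = √(1.30×10^5) / (5.00)² = 360.6 / 25.00 = 14.42.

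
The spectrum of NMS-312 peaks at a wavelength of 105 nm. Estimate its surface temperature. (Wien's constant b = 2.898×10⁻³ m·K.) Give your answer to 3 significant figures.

T = b/λ_max = 2.898×10⁻³ / (105×10⁻⁹) = 2.760×10^4 K.

2.76×10^4 K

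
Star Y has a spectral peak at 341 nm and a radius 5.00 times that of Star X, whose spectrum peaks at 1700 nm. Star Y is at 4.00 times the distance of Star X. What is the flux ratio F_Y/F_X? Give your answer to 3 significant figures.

Wien's law: T_Y/T_X = λ_X/λ_Y = 1700/341 = 4.985.
L_Y/L_X = (R_Y/R_X)²(T_Y/T_X)⁴ = (5.00)²(4.985)⁴ = 1.544×10^4.
F_Y/F_X = (L_Y/L_X)/(d_Y/d_X)² = 1.544×10^4/(4.00)² = 965.2.

965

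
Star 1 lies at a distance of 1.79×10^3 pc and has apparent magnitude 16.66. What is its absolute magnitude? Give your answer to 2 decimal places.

5.40

M = m − 5 log₁₀(d/10 pc) = 16.66 − 5 log₁₀(1.79×10^3/10)
  = 16.66 − 5 × 2.253 = 16.66 − 11.26 = 5.40.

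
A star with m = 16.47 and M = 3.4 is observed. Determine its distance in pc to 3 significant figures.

m − M = 5 log₁₀(d/10 pc)
16.47 − (3.4) = 13.07 = 5 log₁₀(d/10)
d = 10 × 10^(13.07/5) = 10 × 10^2.614 = 4111 pc.

4.11×10^3 pc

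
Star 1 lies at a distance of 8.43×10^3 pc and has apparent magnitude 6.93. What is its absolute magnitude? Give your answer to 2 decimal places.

M = m − 5 log₁₀(d/10 pc) = 6.93 − 5 log₁₀(8.43×10^3/10)
  = 6.93 − 5 × 2.926 = 6.93 − 14.63 = -7.70.

-7.70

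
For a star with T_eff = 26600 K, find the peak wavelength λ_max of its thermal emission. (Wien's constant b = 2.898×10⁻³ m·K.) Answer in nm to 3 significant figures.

λ_max = b/T = 2.898×10⁻³ / 26600 = 1.09×10^-7 m = 108.9 nm.

109 nm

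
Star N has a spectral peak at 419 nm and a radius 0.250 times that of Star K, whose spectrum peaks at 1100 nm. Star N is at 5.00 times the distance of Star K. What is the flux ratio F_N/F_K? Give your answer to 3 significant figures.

0.119

Wien's law: T_N/T_K = λ_K/λ_N = 1100/419 = 2.625.
L_N/L_K = (R_N/R_K)²(T_N/T_K)⁴ = (0.250)²(2.625)⁴ = 2.969.
F_N/F_K = (L_N/L_K)/(d_N/d_K)² = 2.969/(5.00)² = 0.1188.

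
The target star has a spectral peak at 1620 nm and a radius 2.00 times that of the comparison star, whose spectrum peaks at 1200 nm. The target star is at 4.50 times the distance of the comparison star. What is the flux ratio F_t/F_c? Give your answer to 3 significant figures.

Wien's law: T_t/T_c = λ_c/λ_t = 1200/1620 = 0.7407.
L_t/L_c = (R_t/R_c)²(T_t/T_c)⁴ = (2.00)²(0.7407)⁴ = 1.204.
F_t/F_c = (L_t/L_c)/(d_t/d_c)² = 1.204/(4.50)² = 0.05947.

0.0595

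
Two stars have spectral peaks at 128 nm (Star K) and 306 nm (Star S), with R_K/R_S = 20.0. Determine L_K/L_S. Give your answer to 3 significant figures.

Wien's law gives T ∝ 1/λ_max, so T_K/T_S = λ_S/λ_K = 306/128 = 2.391.
Then L ∝ R²T⁴ gives L_K/L_S = (20.0)² × (2.391)⁴ = 400.0 × 32.66 = 1.306×10^4.

1.31×10^4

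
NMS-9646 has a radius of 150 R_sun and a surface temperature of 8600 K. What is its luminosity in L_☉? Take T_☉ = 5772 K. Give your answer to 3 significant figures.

L/L_☉ = (R/R_☉)² (T/T_☉)⁴ = (150)² × (8600/5772)⁴
       = 2.250×10^4 × (1.490)⁴ = 2.250×10^4 × 4.928 = 1.109×10^5.

1.11×10^5 L_☉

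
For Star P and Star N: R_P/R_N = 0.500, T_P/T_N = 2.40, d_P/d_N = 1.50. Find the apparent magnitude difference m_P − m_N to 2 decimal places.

-1.42

L_P/L_N = (0.500)²(2.40)⁴ = 8.294.
F_P/F_N = (L_P/L_N)/(d_P/d_N)² = 8.294/2.250 = 3.686.
m_P − m_N = −2.5 log₁₀(3.686) = -1.42.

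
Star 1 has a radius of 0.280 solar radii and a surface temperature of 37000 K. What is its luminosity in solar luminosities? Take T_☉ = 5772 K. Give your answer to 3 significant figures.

L/L_☉ = (R/R_☉)² (T/T_☉)⁴ = (0.280)² × (37000/5772)⁴
       = 0.07840 × (6.410)⁴ = 0.07840 × 1689 = 132.4.

132 solar luminosities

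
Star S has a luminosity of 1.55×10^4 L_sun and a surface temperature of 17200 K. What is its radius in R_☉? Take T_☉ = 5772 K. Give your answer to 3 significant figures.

14.0 R_☉

R/R_☉ = √(L/L_☉) / (T/T_☉)² = √(1.55×10^4) / (2.980)²
       = 124.5 / 8.880 = 14.02.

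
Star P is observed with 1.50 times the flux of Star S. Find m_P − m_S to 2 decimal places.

m_P − m_S = −2.5 log₁₀(F_P/F_S) = −2.5 log₁₀(1.50) = −2.5 × (0.176) = -0.440.

-0.44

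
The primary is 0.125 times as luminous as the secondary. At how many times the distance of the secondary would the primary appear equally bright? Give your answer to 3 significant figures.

Equal flux requires L_p/d_p² = L_s/d_s², so d_p/d_s = √(L_p/L_s)
= √(0.125) = 0.3536.

0.354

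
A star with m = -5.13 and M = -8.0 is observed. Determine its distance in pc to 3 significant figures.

37.5 pc

m − M = 5 log₁₀(d/10 pc)
-5.13 − (-8.0) = 2.87 = 5 log₁₀(d/10)
d = 10 × 10^(2.87/5) = 10 × 10^0.574 = 37.50 pc.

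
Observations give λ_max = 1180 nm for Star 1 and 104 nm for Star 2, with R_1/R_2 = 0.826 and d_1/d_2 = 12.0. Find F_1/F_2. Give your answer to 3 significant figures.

2.86×10^-7

Wien's law: T_1/T_2 = λ_2/λ_1 = 104/1180 = 0.08814.
L_1/L_2 = (R_1/R_2)²(T_1/T_2)⁴ = (0.826)²(0.08814)⁴ = 4.117×10^-5.
F_1/F_2 = (L_1/L_2)/(d_1/d_2)² = 4.117×10^-5/(12.0)² = 2.859×10^-7.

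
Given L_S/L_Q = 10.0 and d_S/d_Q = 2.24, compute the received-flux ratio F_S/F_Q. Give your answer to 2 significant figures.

F = L/(4πd²), so F_S/F_Q = (L_S/L_Q) / (d_S/d_Q)²
= 10.0 / (2.24)² = 10.0 / 5.018 = 1.993.

2.0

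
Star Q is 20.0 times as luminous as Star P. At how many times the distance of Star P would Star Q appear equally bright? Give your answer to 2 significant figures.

4.5

Equal flux requires L_Q/d_Q² = L_P/d_P², so d_Q/d_P = √(L_Q/L_P)
= √(20.0) = 4.472.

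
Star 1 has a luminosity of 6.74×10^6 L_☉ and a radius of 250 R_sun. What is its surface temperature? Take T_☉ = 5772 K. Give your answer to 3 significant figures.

1.86×10^4 K

T/T_☉ = (L/L_☉)^(1/4) / (R/R_☉)^(1/2)
T = 5772 × (6.74×10^6)^(1/4) / √(250) = 5772 × 50.95 / 15.81 = 1.860×10^4 K.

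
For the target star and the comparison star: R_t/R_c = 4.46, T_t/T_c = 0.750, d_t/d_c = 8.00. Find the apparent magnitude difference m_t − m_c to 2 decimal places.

2.52

L_t/L_c = (4.46)²(0.750)⁴ = 6.294.
F_t/F_c = (L_t/L_c)/(d_t/d_c)² = 6.294/64.00 = 0.09834.
m_t − m_c = −2.5 log₁₀(0.09834) = 2.52.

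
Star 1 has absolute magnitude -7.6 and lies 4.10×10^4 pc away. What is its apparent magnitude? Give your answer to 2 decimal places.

m = M + 5 log₁₀(d/10 pc) = -7.6 + 5 log₁₀(4.10×10^4/10)
  = -7.6 + 5 × 3.613 = -7.6 + 18.06 = 10.46.

10.46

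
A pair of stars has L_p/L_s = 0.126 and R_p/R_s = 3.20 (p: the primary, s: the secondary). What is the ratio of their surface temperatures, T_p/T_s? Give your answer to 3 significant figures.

L ∝ R²T⁴ gives T ∝ (L/R²)^(1/4), so
T_p/T_s = (0.126 / 3.20²)^(1/4) = (0.01230)^(1/4) = 0.3331.

0.333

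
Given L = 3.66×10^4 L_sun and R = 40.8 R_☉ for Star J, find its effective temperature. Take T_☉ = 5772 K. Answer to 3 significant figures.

1.25×10^4 K

T/T_☉ = (L/L_☉)^(1/4) / (R/R_☉)^(1/2)
T = 5772 × (3.66×10^4)^(1/4) / √(40.8) = 5772 × 13.83 / 6.387 = 1.250×10^4 K.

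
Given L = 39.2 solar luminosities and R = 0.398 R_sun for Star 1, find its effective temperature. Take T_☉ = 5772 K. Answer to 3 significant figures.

T/T_☉ = (L/L_☉)^(1/4) / (R/R_☉)^(1/2)
T = 5772 × (39.2)^(1/4) / √(0.398) = 5772 × 2.502 / 0.6309 = 2.289×10^4 K.

2.29×10^4 K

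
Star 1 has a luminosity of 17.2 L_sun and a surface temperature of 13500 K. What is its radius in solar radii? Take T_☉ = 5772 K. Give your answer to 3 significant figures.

R/R_☉ = √(L/L_☉) / (T/T_☉)² = √(17.2) / (2.339)²
       = 4.147 / 5.470 = 0.7581.

0.758 solar radii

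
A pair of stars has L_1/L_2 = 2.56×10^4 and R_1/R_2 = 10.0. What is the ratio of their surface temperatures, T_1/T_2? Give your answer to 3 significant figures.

4.00

L ∝ R²T⁴ gives T ∝ (L/R²)^(1/4), so
T_1/T_2 = (2.56×10^4 / 10.0²)^(1/4) = (256.0)^(1/4) = 4.000.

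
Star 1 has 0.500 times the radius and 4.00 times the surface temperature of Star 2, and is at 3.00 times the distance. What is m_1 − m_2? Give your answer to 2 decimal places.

L_1/L_2 = (0.500)²(4.00)⁴ = 64.00.
F_1/F_2 = (L_1/L_2)/(d_1/d_2)² = 64.00/9.000 = 7.111.
m_1 − m_2 = −2.5 log₁₀(7.111) = -2.13.

-2.13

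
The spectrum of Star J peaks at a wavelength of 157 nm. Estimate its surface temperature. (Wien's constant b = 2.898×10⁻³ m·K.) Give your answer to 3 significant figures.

1.85×10^4 K

T = b/λ_max = 2.898×10⁻³ / (157×10⁻⁹) = 1.846×10^4 K.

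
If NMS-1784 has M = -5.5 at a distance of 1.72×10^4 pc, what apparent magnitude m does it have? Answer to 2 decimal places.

10.68

m = M + 5 log₁₀(d/10 pc) = -5.5 + 5 log₁₀(1.72×10^4/10)
  = -5.5 + 5 × 3.236 = -5.5 + 16.18 = 10.68.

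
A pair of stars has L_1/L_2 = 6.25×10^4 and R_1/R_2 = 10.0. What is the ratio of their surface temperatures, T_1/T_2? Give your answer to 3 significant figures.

L ∝ R²T⁴ gives T ∝ (L/R²)^(1/4), so
T_1/T_2 = (6.25×10^4 / 10.0²)^(1/4) = (625.0)^(1/4) = 5.000.

5.00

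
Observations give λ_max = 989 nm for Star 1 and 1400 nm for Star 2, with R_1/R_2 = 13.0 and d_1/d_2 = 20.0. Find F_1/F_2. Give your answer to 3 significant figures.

1.70

Wien's law: T_1/T_2 = λ_2/λ_1 = 1400/989 = 1.416.
L_1/L_2 = (R_1/R_2)²(T_1/T_2)⁴ = (13.0)²(1.416)⁴ = 678.6.
F_1/F_2 = (L_1/L_2)/(d_1/d_2)² = 678.6/(20.0)² = 1.696.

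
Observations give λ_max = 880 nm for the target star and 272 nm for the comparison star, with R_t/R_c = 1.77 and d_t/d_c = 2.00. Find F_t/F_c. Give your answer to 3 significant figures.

Wien's law: T_t/T_c = λ_c/λ_t = 272/880 = 0.3091.
L_t/L_c = (R_t/R_c)²(T_t/T_c)⁴ = (1.77)²(0.3091)⁴ = 0.02860.
F_t/F_c = (L_t/L_c)/(d_t/d_c)² = 0.02860/(2.00)² = 0.007149.

0.00715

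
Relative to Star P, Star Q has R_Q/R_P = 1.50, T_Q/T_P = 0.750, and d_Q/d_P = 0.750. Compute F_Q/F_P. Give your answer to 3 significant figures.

1.27

L_Q/L_P = (R_Q/R_P)²(T_Q/T_P)⁴ = (1.50)² × (0.750)⁴ = 0.7119.
F_Q/F_P = (L_Q/L_P)/(d_Q/d_P)² = 0.7119 / (0.750)² = 1.266.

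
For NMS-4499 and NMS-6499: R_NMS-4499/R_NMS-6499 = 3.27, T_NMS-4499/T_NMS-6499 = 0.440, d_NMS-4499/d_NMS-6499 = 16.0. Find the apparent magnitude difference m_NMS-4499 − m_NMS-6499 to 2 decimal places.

L_NMS-4499/L_NMS-6499 = (3.27)²(0.440)⁴ = 0.4008.
F_NMS-4499/F_NMS-6499 = (L_NMS-4499/L_NMS-6499)/(d_NMS-4499/d_NMS-6499)² = 0.4008/256.0 = 0.001566.
m_NMS-4499 − m_NMS-6499 = −2.5 log₁₀(0.001566) = 7.01.

7.01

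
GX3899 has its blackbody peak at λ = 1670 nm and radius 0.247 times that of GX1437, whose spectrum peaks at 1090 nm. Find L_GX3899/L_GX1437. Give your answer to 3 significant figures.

Wien's law gives T ∝ 1/λ_max, so T_GX3899/T_GX1437 = λ_GX1437/λ_GX3899 = 1090/1670 = 0.6527.
Then L ∝ R²T⁴ gives L_GX3899/L_GX1437 = (0.247)² × (0.6527)⁴ = 0.06101 × 0.1815 = 0.01107.

0.0111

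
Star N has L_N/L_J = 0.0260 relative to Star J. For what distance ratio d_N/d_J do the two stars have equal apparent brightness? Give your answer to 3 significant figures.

Equal flux requires L_N/d_N² = L_J/d_J², so d_N/d_J = √(L_N/L_J)
= √(0.0260) = 0.1612.

0.161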